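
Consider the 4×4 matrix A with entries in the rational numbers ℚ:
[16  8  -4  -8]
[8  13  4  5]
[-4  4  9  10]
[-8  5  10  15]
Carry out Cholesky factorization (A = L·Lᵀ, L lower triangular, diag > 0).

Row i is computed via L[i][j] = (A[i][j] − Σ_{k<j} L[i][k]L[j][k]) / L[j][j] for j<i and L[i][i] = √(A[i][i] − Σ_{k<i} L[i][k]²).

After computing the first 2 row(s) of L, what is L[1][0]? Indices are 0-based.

Step 1: L[0][0] = √(16) = 4.
  L[1][0] = (8) / L[0][0] = 2.
Step 2: L[1][1] = √(9) = 3.

L[1][0] = 2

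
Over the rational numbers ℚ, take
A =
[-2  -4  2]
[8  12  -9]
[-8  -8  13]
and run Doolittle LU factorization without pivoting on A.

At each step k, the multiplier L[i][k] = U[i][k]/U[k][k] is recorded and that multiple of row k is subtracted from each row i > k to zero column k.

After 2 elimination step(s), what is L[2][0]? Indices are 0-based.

L[2][0] = 4

[col 0] pivot -2
  R1 -= -4*R0 → (0, -4, -1)  (L[1][0] := -4)
  R2 -= 4*R0 → (0, 8, 5)  (L[2][0] := 4)
[col 1] pivot -4
  R2 -= -2*R1 → (0, 0, 3)  (L[2][1] := -2)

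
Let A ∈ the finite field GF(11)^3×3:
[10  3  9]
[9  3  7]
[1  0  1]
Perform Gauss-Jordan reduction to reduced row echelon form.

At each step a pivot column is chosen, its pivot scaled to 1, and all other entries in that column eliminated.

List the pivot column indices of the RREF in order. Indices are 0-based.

pivot columns: 0, 1, 2

pivot(0,0)=10: scale R0 → (1, 8, 2)
  clear (1,0): R1 −= (9)R0 → (0, 8, 0)
  clear (2,0): R2 −= (1)R0 → (0, 3, 10)
pivot(1,1)=8: scale R1 → (0, 1, 0)
  clear (0,1): R0 −= (8)R1 → (1, 0, 2)
  clear (2,1): R2 −= (3)R1 → (0, 0, 10)
pivot(2,2)=10: scale R2 → (0, 0, 1)
  clear (0,2): R0 −= (2)R2 → (1, 0, 0)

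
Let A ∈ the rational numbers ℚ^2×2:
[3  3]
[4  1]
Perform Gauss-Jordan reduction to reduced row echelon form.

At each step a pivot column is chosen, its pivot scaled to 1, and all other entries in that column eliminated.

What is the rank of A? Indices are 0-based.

rank = 2

step 1: normalize row 0 (÷3) = (1, 1)
  row 1: subtract 4×row0 = (0, -3)
step 2: normalize row 1 (÷-3) = (0, 1)
  row 0: subtract 1×row1 = (1, 0)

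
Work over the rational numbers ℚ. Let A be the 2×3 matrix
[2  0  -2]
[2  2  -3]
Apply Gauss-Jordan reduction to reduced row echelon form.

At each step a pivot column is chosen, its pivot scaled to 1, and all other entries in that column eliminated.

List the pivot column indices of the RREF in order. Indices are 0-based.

pivot(0,0)=2: scale R0 → (1, 0, -1)
  clear (1,0): R1 −= (2)R0 → (0, 2, -1)
pivot(1,1)=2: scale R1 → (0, 1, -1/2)

pivot columns: 0, 1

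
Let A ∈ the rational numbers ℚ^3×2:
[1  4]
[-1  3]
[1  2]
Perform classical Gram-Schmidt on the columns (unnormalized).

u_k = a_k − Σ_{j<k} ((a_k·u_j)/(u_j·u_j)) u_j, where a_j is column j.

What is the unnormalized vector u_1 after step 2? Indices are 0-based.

Step 1: u_0 = a_0 = (1, -1, 1).
Step 2: u_1 = a_1 − (1)·u_0 = (3, 4, 1).

u_1 = (3, 4, 1)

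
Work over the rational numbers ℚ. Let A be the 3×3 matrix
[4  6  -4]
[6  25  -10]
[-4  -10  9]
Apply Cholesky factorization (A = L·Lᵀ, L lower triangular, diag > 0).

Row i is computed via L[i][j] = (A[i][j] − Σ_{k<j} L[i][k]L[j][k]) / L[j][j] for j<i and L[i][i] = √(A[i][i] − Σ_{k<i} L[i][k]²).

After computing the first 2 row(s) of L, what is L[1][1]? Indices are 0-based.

Step 1: L[0][0] = √(4) = 2.
  L[1][0] = (6) / L[0][0] = 3.
Step 2: L[1][1] = √(16) = 4.

L[1][1] = 4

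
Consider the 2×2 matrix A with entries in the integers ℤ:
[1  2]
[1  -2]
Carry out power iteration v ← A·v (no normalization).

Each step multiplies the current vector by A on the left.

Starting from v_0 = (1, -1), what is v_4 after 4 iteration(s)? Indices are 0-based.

v_0 = (1, -1).
v_1 = A·v_0 = (-1, 3).
v_2 = A·v_1 = (5, -7).
v_3 = A·v_2 = (-9, 19).
v_4 = A·v_3 = (29, -47).

v_4 = (29, -47)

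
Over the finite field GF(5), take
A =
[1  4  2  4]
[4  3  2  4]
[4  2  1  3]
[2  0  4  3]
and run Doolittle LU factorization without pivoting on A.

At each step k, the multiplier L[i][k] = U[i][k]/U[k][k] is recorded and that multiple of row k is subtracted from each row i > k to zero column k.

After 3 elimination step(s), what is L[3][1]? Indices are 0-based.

L[3][1] = 1

[col 0] pivot 1
  R1 -= 4*R0 → (0, 2, 4, 3)  (L[1][0] := 4)
  R2 -= 4*R0 → (0, 1, 3, 2)  (L[2][0] := 4)
  R3 -= 2*R0 → (0, 2, 0, 0)  (L[3][0] := 2)
[col 1] pivot 2
  R2 -= 3*R1 → (0, 0, 1, 3)  (L[2][1] := 3)
  R3 -= 1*R1 → (0, 0, 1, 2)  (L[3][1] := 1)
[col 2] pivot 1
  R3 -= 1*R2 → (0, 0, 0, 4)  (L[3][2] := 1)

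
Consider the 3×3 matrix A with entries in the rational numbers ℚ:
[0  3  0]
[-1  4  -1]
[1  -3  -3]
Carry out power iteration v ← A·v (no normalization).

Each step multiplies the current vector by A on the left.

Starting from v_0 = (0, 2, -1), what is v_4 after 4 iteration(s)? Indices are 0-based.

v_4 = (351, 405, -144)

v_0 = (0, 2, -1).
v_1 = A·v_0 = (6, 9, -3).
v_2 = A·v_1 = (27, 33, -12).
v_3 = A·v_2 = (99, 117, -36).
v_4 = A·v_3 = (351, 405, -144).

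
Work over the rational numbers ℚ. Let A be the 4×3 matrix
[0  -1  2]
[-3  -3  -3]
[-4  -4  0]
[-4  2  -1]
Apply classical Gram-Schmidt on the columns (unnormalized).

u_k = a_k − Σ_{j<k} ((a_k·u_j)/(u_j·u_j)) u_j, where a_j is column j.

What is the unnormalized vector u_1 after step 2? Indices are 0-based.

Step 1: u_0 = a_0 = (0, -3, -4, -4).
Step 2: u_1 = a_1 − (17/41)·u_0 = (-1, -72/41, -96/41, 150/41).

u_1 = (-1, -72/41, -96/41, 150/41)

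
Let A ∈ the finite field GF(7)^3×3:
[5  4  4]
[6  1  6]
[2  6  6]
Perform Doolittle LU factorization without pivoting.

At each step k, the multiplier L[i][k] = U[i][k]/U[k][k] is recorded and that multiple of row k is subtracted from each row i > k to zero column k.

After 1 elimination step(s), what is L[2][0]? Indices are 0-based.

L[2][0] = 6

k=0: U[0][0]=5
  eliminate (1,0): mult=4, new row 1: (0, 6, 4); set L[1][0]=4
  eliminate (2,0): mult=6, new row 2: (0, 3, 3); set L[2][0]=6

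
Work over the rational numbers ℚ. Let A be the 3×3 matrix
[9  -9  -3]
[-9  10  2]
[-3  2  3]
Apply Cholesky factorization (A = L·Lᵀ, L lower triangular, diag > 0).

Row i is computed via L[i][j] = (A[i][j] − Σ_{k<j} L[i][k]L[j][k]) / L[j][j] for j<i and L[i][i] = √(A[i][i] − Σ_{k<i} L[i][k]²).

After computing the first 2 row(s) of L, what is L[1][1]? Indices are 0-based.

Step 1: L[0][0] = √(9) = 3.
  L[1][0] = (-9) / L[0][0] = -3.
Step 2: L[1][1] = √(1) = 1.

L[1][1] = 1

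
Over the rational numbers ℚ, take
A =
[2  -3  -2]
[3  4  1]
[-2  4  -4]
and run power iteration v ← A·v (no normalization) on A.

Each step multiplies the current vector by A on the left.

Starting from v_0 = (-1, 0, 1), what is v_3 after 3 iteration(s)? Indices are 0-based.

v_3 = (54, -74, -124)

v_0 = (-1, 0, 1).
v_1 = A·v_0 = (-4, -2, -2).
v_2 = A·v_1 = (2, -22, 8).
v_3 = A·v_2 = (54, -74, -124).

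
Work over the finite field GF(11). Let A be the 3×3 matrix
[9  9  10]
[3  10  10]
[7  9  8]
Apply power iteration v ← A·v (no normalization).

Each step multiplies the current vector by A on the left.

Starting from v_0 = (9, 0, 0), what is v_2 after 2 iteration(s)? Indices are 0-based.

v_0 = (9, 0, 0).
v_1 = A·v_0 = (4, 5, 8).
v_2 = A·v_1 = (7, 10, 5).

v_2 = (7, 10, 5)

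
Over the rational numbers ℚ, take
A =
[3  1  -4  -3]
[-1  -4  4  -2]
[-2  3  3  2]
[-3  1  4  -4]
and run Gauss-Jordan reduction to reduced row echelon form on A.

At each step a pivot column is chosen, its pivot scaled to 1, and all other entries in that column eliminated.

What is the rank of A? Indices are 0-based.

rank = 4

[1] R0 /= 3  ⇒  (1, 1/3, -4/3, -1)
     R1 -= -1·R0  ⇒  (0, -11/3, 8/3, -3)
     R2 -= -2·R0  ⇒  (0, 11/3, 1/3, 0)
     R3 -= -3·R0  ⇒  (0, 2, 0, -7)
[2] R1 /= -11/3  ⇒  (0, 1, -8/11, 9/11)
     R0 -= 1/3·R1  ⇒  (1, 0, -12/11, -14/11)
     R2 -= 11/3·R1  ⇒  (0, 0, 3, -3)
     R3 -= 2·R1  ⇒  (0, 0, 16/11, -95/11)
[3] R2 /= 3  ⇒  (0, 0, 1, -1)
     R0 -= -12/11·R2  ⇒  (1, 0, 0, -26/11)
     R1 -= -8/11·R2  ⇒  (0, 1, 0, 1/11)
     R3 -= 16/11·R2  ⇒  (0, 0, 0, -79/11)
[4] R3 /= -79/11  ⇒  (0, 0, 0, 1)
     R0 -= -26/11·R3  ⇒  (1, 0, 0, 0)
     R1 -= 1/11·R3  ⇒  (0, 1, 0, 0)
     R2 -= -1·R3  ⇒  (0, 0, 1, 0)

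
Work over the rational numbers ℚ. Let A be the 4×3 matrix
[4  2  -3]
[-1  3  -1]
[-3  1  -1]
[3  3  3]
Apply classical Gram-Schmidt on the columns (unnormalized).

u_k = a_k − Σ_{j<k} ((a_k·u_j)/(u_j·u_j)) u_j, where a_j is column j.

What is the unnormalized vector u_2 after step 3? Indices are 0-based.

u_2 = (-524/171, -128/171, -134/171, 58/19)

Step 1: u_0 = a_0 = (4, -1, -3, 3).
Step 2: u_1 = a_1 − (11/35)·u_0 = (26/35, 116/35, 68/35, 72/35).
Step 3: u_2 = a_2 − (1/35)·u_0 − (-23/342)·u_1 = (-524/171, -128/171, -134/171, 58/19).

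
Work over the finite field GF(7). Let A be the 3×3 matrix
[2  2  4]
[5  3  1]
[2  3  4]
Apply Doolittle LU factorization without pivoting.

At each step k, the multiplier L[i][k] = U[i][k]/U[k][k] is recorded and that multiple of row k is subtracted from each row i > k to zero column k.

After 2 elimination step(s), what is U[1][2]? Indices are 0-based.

[col 0] pivot 2
  R1 -= 6*R0 → (0, 5, 5)  (L[1][0] := 6)
  R2 -= 1*R0 → (0, 1, 0)  (L[2][0] := 1)
[col 1] pivot 5
  R2 -= 3*R1 → (0, 0, 6)  (L[2][1] := 3)

U[1][2] = 5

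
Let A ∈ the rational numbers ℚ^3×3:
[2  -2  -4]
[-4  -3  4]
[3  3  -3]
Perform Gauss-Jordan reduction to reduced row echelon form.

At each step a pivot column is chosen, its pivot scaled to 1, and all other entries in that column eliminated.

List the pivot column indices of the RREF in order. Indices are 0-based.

step 1: normalize row 0 (÷2) = (1, -1, -2)
  row 1: subtract -4×row0 = (0, -7, -4)
  row 2: subtract 3×row0 = (0, 6, 3)
step 2: normalize row 1 (÷-7) = (0, 1, 4/7)
  row 0: subtract -1×row1 = (1, 0, -10/7)
  row 2: subtract 6×row1 = (0, 0, -3/7)
step 3: normalize row 2 (÷-3/7) = (0, 0, 1)
  row 0: subtract -10/7×row2 = (1, 0, 0)
  row 1: subtract 4/7×row2 = (0, 1, 0)

pivot columns: 0, 1, 2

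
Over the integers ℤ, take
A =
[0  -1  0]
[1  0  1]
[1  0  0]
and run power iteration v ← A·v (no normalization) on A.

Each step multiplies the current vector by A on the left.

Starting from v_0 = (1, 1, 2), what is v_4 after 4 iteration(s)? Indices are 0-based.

v_4 = (4, -3, 0)

v_0 = (1, 1, 2).
v_1 = A·v_0 = (-1, 3, 1).
v_2 = A·v_1 = (-3, 0, -1).
v_3 = A·v_2 = (0, -4, -3).
v_4 = A·v_3 = (4, -3, 0).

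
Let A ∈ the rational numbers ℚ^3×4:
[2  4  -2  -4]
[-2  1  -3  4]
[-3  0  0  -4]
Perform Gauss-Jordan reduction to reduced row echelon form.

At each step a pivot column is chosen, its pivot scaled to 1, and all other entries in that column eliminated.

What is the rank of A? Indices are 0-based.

step 1: normalize row 0 (÷2) = (1, 2, -1, -2)
  row 1: subtract -2×row0 = (0, 5, -5, 0)
  row 2: subtract -3×row0 = (0, 6, -3, -10)
step 2: normalize row 1 (÷5) = (0, 1, -1, 0)
  row 0: subtract 2×row1 = (1, 0, 1, -2)
  row 2: subtract 6×row1 = (0, 0, 3, -10)
step 3: normalize row 2 (÷3) = (0, 0, 1, -10/3)
  row 0: subtract 1×row2 = (1, 0, 0, 4/3)
  row 1: subtract -1×row2 = (0, 1, 0, -10/3)

rank = 3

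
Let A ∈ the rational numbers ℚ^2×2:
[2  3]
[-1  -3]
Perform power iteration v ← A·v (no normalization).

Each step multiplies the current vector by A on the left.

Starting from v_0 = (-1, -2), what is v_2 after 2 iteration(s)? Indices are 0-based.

v_0 = (-1, -2).
v_1 = A·v_0 = (-8, 7).
v_2 = A·v_1 = (5, -13).

v_2 = (5, -13)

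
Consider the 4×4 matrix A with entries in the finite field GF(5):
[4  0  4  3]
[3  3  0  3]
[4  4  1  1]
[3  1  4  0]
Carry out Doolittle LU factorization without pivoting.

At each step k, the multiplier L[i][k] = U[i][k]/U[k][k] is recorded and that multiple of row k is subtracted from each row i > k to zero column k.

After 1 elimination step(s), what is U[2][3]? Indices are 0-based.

U[2][3] = 3

Step 1: pivot at (0,0) is 4.
  row1 ← row1 − (2)·row0  ⇒  L[1][0]=2, U row1=(0, 3, 2, 2)
  row2 ← row2 − (1)·row0  ⇒  L[2][0]=1, U row2=(0, 4, 2, 3)
  row3 ← row3 − (2)·row0  ⇒  L[3][0]=2, U row3=(0, 1, 1, 4)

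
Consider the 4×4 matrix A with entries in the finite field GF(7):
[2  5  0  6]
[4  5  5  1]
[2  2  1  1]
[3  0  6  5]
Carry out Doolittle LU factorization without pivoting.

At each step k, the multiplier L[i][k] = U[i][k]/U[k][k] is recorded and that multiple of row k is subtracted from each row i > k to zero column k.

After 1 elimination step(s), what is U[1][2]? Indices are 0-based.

U[1][2] = 5

k=0: U[0][0]=2
  eliminate (1,0): mult=2, new row 1: (0, 2, 5, 3); set L[1][0]=2
  eliminate (2,0): mult=1, new row 2: (0, 4, 1, 2); set L[2][0]=1
  eliminate (3,0): mult=5, new row 3: (0, 3, 6, 3); set L[3][0]=5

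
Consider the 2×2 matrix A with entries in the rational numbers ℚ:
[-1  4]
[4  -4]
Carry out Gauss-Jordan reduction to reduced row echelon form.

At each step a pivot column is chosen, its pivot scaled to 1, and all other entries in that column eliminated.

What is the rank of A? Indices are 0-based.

pivot(0,0)=-1: scale R0 → (1, -4)
  clear (1,0): R1 −= (4)R0 → (0, 12)
pivot(1,1)=12: scale R1 → (0, 1)
  clear (0,1): R0 −= (-4)R1 → (1, 0)

rank = 2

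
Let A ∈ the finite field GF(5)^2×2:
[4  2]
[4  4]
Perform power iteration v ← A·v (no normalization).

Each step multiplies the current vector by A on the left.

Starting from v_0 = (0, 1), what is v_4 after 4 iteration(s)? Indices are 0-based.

v_0 = (0, 1).
v_1 = A·v_0 = (2, 4).
v_2 = A·v_1 = (1, 4).
v_3 = A·v_2 = (2, 0).
v_4 = A·v_3 = (3, 3).

v_4 = (3, 3)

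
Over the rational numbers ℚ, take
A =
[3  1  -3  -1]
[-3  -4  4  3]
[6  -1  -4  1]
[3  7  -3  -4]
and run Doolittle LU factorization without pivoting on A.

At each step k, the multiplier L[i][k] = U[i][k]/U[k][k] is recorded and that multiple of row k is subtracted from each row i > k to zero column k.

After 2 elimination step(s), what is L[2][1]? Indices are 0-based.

Step 1: pivot at (0,0) is 3.
  row1 ← row1 − (-1)·row0  ⇒  L[1][0]=-1, U row1=(0, -3, 1, 2)
  row2 ← row2 − (2)·row0  ⇒  L[2][0]=2, U row2=(0, -3, 2, 3)
  row3 ← row3 − (1)·row0  ⇒  L[3][0]=1, U row3=(0, 6, 0, -3)
Step 2: pivot at (1,1) is -3.
  row2 ← row2 − (1)·row1  ⇒  L[2][1]=1, U row2=(0, 0, 1, 1)
  row3 ← row3 − (-2)·row1  ⇒  L[3][1]=-2, U row3=(0, 0, 2, 1)

L[2][1] = 1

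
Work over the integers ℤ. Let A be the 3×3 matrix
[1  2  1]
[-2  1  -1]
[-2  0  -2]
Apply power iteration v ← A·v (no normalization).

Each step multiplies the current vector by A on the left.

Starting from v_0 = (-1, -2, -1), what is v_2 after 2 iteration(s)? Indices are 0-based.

v_0 = (-1, -2, -1).
v_1 = A·v_0 = (-6, 1, 4).
v_2 = A·v_1 = (0, 9, 4).

v_2 = (0, 9, 4)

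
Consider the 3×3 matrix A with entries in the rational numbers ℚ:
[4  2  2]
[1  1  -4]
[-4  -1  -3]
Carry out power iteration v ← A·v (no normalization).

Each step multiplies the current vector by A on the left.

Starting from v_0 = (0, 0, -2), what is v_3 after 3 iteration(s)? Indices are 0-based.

v_0 = (0, 0, -2).
v_1 = A·v_0 = (-4, 8, 6).
v_2 = A·v_1 = (12, -20, -10).
v_3 = A·v_2 = (-12, 32, 2).

v_3 = (-12, 32, 2)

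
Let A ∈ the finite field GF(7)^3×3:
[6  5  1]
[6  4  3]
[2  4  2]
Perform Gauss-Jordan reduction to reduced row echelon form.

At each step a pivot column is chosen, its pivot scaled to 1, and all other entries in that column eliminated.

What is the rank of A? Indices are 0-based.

[1] R0 /= 6  ⇒  (1, 2, 6)
     R1 -= 6·R0  ⇒  (0, 6, 2)
     R2 -= 2·R0  ⇒  (0, 0, 4)
[2] R1 /= 6  ⇒  (0, 1, 5)
     R0 -= 2·R1  ⇒  (1, 0, 3)
[3] R2 /= 4  ⇒  (0, 0, 1)
     R0 -= 3·R2  ⇒  (1, 0, 0)
     R1 -= 5·R2  ⇒  (0, 1, 0)

rank = 3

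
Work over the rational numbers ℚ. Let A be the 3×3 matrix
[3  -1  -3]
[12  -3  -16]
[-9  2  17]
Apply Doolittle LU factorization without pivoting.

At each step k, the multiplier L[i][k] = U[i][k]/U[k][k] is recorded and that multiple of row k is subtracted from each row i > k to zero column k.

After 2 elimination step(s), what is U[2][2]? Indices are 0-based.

U[2][2] = 4

k=0: U[0][0]=3
  eliminate (1,0): mult=4, new row 1: (0, 1, -4); set L[1][0]=4
  eliminate (2,0): mult=-3, new row 2: (0, -1, 8); set L[2][0]=-3
k=1: U[1][1]=1
  eliminate (2,1): mult=-1, new row 2: (0, 0, 4); set L[2][1]=-1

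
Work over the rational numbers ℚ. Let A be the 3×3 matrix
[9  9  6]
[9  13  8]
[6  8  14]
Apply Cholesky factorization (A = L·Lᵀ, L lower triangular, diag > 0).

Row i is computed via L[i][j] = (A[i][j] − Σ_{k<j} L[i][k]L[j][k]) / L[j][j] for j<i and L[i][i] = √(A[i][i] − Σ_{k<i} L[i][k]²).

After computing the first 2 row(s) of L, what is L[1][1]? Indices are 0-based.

Step 1: L[0][0] = √(9) = 3.
  L[1][0] = (9) / L[0][0] = 3.
Step 2: L[1][1] = √(4) = 2.

L[1][1] = 2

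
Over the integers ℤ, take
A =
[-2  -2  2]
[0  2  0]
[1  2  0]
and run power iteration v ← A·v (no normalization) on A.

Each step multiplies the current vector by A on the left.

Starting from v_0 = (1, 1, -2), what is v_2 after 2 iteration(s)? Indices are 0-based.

v_2 = (18, 4, -4)

v_0 = (1, 1, -2).
v_1 = A·v_0 = (-8, 2, 3).
v_2 = A·v_1 = (18, 4, -4).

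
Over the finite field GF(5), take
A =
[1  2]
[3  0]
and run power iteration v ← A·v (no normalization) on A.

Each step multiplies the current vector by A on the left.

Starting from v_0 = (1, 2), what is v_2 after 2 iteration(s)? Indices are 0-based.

v_0 = (1, 2).
v_1 = A·v_0 = (0, 3).
v_2 = A·v_1 = (1, 0).

v_2 = (1, 0)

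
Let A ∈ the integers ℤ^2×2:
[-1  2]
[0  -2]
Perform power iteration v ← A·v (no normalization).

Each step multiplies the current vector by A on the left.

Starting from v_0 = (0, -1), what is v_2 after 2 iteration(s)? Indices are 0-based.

v_2 = (6, -4)

v_0 = (0, -1).
v_1 = A·v_0 = (-2, 2).
v_2 = A·v_1 = (6, -4).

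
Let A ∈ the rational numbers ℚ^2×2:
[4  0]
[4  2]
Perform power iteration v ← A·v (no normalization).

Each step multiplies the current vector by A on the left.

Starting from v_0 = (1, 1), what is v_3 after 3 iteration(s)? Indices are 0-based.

v_3 = (64, 120)

v_0 = (1, 1).
v_1 = A·v_0 = (4, 6).
v_2 = A·v_1 = (16, 28).
v_3 = A·v_2 = (64, 120).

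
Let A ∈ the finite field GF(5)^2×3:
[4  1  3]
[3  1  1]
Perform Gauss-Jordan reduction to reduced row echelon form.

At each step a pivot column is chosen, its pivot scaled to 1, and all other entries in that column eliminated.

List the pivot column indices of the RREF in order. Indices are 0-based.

pivot columns: 0, 1

step 1: normalize row 0 (÷4) = (1, 4, 2)
  row 1: subtract 3×row0 = (0, 4, 0)
step 2: normalize row 1 (÷4) = (0, 1, 0)
  row 0: subtract 4×row1 = (1, 0, 2)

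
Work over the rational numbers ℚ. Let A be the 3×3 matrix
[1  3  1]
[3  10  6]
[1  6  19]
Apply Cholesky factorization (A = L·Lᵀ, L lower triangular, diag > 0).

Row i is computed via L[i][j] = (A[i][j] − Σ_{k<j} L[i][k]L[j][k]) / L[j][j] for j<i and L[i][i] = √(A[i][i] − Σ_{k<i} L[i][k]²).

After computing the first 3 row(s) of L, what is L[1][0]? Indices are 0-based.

L[1][0] = 3

Step 1: L[0][0] = √(1) = 1.
  L[1][0] = (3) / L[0][0] = 3.
Step 2: L[1][1] = √(1) = 1.
  L[2][0] = (1) / L[0][0] = 1.
  L[2][1] = (3) / L[1][1] = 3.
Step 3: L[2][2] = √(9) = 3.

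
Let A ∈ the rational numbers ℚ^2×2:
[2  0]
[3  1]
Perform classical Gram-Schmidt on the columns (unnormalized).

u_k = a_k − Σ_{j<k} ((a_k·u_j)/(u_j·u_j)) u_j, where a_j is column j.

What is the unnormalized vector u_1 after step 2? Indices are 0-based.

u_1 = (-6/13, 4/13)

Step 1: u_0 = a_0 = (2, 3).
Step 2: u_1 = a_1 − (3/13)·u_0 = (-6/13, 4/13).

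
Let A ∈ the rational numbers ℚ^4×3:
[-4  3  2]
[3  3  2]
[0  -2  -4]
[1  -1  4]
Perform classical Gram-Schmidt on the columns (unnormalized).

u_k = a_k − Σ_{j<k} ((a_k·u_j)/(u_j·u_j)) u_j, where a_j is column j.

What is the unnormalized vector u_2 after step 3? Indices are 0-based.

u_2 = (166/291, -73/97, -740/291, 1321/291)

Step 1: u_0 = a_0 = (-4, 3, 0, 1).
Step 2: u_1 = a_1 − (-2/13)·u_0 = (31/13, 45/13, -2, -11/13).
Step 3: u_2 = a_2 − (1/13)·u_0 − (212/291)·u_1 = (166/291, -73/97, -740/291, 1321/291).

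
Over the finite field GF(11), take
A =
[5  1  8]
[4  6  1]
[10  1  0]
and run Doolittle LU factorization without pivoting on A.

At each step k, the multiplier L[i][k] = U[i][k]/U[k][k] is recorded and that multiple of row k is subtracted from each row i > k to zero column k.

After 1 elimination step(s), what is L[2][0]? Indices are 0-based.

Step 1: pivot at (0,0) is 5.
  row1 ← row1 − (3)·row0  ⇒  L[1][0]=3, U row1=(0, 3, 10)
  row2 ← row2 − (2)·row0  ⇒  L[2][0]=2, U row2=(0, 10, 6)

L[2][0] = 2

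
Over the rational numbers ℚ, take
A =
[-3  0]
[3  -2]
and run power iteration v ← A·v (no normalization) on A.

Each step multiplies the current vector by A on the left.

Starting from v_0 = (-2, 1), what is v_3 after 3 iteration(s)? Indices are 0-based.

v_3 = (54, -122)

v_0 = (-2, 1).
v_1 = A·v_0 = (6, -8).
v_2 = A·v_1 = (-18, 34).
v_3 = A·v_2 = (54, -122).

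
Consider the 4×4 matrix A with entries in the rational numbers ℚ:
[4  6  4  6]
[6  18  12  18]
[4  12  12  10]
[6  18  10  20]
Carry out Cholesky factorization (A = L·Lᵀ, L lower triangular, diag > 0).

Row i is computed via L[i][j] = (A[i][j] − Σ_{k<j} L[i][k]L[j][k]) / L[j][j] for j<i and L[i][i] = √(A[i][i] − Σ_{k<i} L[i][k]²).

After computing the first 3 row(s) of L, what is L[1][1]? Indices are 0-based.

Step 1: L[0][0] = √(4) = 2.
  L[1][0] = (6) / L[0][0] = 3.
Step 2: L[1][1] = √(9) = 3.
  L[2][0] = (4) / L[0][0] = 2.
  L[2][1] = (6) / L[1][1] = 2.
Step 3: L[2][2] = √(4) = 2.

L[1][1] = 3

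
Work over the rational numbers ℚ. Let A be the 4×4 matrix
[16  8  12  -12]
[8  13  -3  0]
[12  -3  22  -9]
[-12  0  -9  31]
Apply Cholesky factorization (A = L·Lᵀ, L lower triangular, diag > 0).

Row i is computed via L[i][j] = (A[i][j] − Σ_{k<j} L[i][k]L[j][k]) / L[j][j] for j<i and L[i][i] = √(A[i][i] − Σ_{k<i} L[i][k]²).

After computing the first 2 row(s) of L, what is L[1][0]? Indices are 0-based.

L[1][0] = 2

Step 1: L[0][0] = √(16) = 4.
  L[1][0] = (8) / L[0][0] = 2.
Step 2: L[1][1] = √(9) = 3.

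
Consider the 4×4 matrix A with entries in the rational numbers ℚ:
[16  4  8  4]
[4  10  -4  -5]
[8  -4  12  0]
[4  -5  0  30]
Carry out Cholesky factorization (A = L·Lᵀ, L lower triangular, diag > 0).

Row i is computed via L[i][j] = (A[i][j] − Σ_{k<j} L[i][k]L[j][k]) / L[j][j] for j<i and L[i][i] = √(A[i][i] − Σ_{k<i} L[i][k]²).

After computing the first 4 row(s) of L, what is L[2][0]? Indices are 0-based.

Step 1: L[0][0] = √(16) = 4.
  L[1][0] = (4) / L[0][0] = 1.
Step 2: L[1][1] = √(9) = 3.
  L[2][0] = (8) / L[0][0] = 2.
  L[2][1] = (-6) / L[1][1] = -2.
Step 3: L[2][2] = √(4) = 2.
  L[3][0] = (4) / L[0][0] = 1.
  L[3][1] = (-6) / L[1][1] = -2.
  L[3][2] = (-6) / L[2][2] = -3.
Step 4: L[3][3] = √(16) = 4.

L[2][0] = 2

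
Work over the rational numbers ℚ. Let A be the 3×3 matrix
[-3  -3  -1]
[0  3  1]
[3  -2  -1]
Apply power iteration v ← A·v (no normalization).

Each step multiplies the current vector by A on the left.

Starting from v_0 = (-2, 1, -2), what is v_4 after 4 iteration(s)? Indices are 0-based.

v_0 = (-2, 1, -2).
v_1 = A·v_0 = (5, 1, -6).
v_2 = A·v_1 = (-12, -3, 19).
v_3 = A·v_2 = (26, 10, -49).
v_4 = A·v_3 = (-59, -19, 107).

v_4 = (-59, -19, 107)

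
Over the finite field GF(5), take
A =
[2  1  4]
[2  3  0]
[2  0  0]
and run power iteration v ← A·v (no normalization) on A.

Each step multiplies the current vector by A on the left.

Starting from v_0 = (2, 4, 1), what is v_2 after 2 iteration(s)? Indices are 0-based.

v_2 = (1, 2, 4)

v_0 = (2, 4, 1).
v_1 = A·v_0 = (2, 1, 4).
v_2 = A·v_1 = (1, 2, 4).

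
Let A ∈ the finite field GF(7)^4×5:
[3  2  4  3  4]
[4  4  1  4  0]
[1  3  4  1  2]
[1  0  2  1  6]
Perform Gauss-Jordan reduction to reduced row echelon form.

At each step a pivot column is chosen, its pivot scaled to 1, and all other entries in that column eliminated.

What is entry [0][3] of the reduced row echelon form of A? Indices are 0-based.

step 1: normalize row 0 (÷3) = (1, 3, 6, 1, 6)
  row 1: subtract 4×row0 = (0, 6, 5, 0, 4)
  row 2: subtract 1×row0 = (0, 0, 5, 0, 3)
  row 3: subtract 1×row0 = (0, 4, 3, 0, 0)
step 2: normalize row 1 (÷6) = (0, 1, 2, 0, 3)
  row 0: subtract 3×row1 = (1, 0, 0, 1, 4)
  row 3: subtract 4×row1 = (0, 0, 2, 0, 2)
step 3: normalize row 2 (÷5) = (0, 0, 1, 0, 2)
  row 1: subtract 2×row2 = (0, 1, 0, 0, 6)
  row 3: subtract 2×row2 = (0, 0, 0, 0, 5)
skip col 3 (zero from row 3)
step 4: normalize row 3 (÷5) = (0, 0, 0, 0, 1)
  row 0: subtract 4×row3 = (1, 0, 0, 1, 0)
  row 1: subtract 6×row3 = (0, 1, 0, 0, 0)
  row 2: subtract 2×row3 = (0, 0, 1, 0, 0)

M[0][3] = 1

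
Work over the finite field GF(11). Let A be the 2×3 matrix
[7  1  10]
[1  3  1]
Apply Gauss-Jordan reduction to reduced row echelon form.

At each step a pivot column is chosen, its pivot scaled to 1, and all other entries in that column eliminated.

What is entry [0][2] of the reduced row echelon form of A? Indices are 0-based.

[1] R0 /= 7  ⇒  (1, 8, 3)
     R1 -= 1·R0  ⇒  (0, 6, 9)
[2] R1 /= 6  ⇒  (0, 1, 7)
     R0 -= 8·R1  ⇒  (1, 0, 2)

M[0][2] = 2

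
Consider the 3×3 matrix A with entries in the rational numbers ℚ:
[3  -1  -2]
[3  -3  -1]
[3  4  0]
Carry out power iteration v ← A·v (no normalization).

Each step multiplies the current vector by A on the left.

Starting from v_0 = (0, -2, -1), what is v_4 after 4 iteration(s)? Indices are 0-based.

v_0 = (0, -2, -1).
v_1 = A·v_0 = (4, 7, -8).
v_2 = A·v_1 = (21, -1, 40).
v_3 = A·v_2 = (-16, 26, 59).
v_4 = A·v_3 = (-192, -185, 56).

v_4 = (-192, -185, 56)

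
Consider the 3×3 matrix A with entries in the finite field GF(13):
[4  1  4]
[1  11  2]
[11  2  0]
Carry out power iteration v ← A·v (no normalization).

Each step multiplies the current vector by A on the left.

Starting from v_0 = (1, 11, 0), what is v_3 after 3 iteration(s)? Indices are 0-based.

v_3 = (12, 2, 8)

v_0 = (1, 11, 0).
v_1 = A·v_0 = (2, 5, 7).
v_2 = A·v_1 = (2, 6, 6).
v_3 = A·v_2 = (12, 2, 8).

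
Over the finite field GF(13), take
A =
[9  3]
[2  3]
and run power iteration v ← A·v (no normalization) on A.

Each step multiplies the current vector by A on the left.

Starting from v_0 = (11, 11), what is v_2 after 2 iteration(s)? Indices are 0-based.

v_0 = (11, 11).
v_1 = A·v_0 = (2, 3).
v_2 = A·v_1 = (1, 0).

v_2 = (1, 0)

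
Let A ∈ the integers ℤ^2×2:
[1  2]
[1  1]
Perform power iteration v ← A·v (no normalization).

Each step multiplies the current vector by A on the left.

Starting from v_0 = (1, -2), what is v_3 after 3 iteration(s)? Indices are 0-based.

v_3 = (-13, -9)

v_0 = (1, -2).
v_1 = A·v_0 = (-3, -1).
v_2 = A·v_1 = (-5, -4).
v_3 = A·v_2 = (-13, -9).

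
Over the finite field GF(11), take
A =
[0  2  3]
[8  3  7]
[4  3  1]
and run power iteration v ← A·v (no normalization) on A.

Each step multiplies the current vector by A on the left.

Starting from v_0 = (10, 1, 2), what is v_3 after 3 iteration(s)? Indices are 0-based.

v_3 = (2, 2, 9)

v_0 = (10, 1, 2).
v_1 = A·v_0 = (8, 9, 1).
v_2 = A·v_1 = (10, 10, 5).
v_3 = A·v_2 = (2, 2, 9).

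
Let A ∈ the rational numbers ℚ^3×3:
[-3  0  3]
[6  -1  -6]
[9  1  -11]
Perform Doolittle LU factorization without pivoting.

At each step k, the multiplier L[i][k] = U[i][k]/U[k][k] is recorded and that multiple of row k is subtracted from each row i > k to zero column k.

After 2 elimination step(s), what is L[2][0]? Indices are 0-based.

k=0: U[0][0]=-3
  eliminate (1,0): mult=-2, new row 1: (0, -1, 0); set L[1][0]=-2
  eliminate (2,0): mult=-3, new row 2: (0, 1, -2); set L[2][0]=-3
k=1: U[1][1]=-1
  eliminate (2,1): mult=-1, new row 2: (0, 0, -2); set L[2][1]=-1

L[2][0] = -3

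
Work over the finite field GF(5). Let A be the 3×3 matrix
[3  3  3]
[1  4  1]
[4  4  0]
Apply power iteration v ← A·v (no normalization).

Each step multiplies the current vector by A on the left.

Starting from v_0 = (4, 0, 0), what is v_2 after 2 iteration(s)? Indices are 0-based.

v_0 = (4, 0, 0).
v_1 = A·v_0 = (2, 4, 1).
v_2 = A·v_1 = (1, 4, 4).

v_2 = (1, 4, 4)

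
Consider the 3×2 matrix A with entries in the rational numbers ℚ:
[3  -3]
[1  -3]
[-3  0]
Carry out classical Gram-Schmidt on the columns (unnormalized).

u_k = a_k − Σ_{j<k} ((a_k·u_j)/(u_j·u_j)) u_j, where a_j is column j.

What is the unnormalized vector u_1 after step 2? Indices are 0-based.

Step 1: u_0 = a_0 = (3, 1, -3).
Step 2: u_1 = a_1 − (-12/19)·u_0 = (-21/19, -45/19, -36/19).

u_1 = (-21/19, -45/19, -36/19)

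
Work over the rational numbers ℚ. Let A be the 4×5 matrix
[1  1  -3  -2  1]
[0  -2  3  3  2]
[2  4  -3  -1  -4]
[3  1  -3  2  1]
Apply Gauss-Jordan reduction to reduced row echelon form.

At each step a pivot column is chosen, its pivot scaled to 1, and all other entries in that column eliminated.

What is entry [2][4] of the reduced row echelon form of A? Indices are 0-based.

step 1: normalize row 0 (÷1) = (1, 1, -3, -2, 1)
  row 2: subtract 2×row0 = (0, 2, 3, 3, -6)
  row 3: subtract 3×row0 = (0, -2, 6, 8, -2)
step 2: normalize row 1 (÷-2) = (0, 1, -3/2, -3/2, -1)
  row 0: subtract 1×row1 = (1, 0, -3/2, -1/2, 2)
  row 2: subtract 2×row1 = (0, 0, 6, 6, -4)
  row 3: subtract -2×row1 = (0, 0, 3, 5, -4)
step 3: normalize row 2 (÷6) = (0, 0, 1, 1, -2/3)
  row 0: subtract -3/2×row2 = (1, 0, 0, 1, 1)
  row 1: subtract -3/2×row2 = (0, 1, 0, 0, -2)
  row 3: subtract 3×row2 = (0, 0, 0, 2, -2)
step 4: normalize row 3 (÷2) = (0, 0, 0, 1, -1)
  row 0: subtract 1×row3 = (1, 0, 0, 0, 2)
  row 2: subtract 1×row3 = (0, 0, 1, 0, 1/3)

M[2][4] = 1/3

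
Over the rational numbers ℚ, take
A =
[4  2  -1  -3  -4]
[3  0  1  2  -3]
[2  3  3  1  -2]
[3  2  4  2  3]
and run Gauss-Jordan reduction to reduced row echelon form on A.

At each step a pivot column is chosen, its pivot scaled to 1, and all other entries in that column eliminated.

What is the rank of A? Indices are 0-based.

[1] R0 /= 4  ⇒  (1, 1/2, -1/4, -3/4, -1)
     R1 -= 3·R0  ⇒  (0, -3/2, 7/4, 17/4, 0)
     R2 -= 2·R0  ⇒  (0, 2, 7/2, 5/2, 0)
     R3 -= 3·R0  ⇒  (0, 1/2, 19/4, 17/4, 6)
[2] R1 /= -3/2  ⇒  (0, 1, -7/6, -17/6, 0)
     R0 -= 1/2·R1  ⇒  (1, 0, 1/3, 2/3, -1)
     R2 -= 2·R1  ⇒  (0, 0, 35/6, 49/6, 0)
     R3 -= 1/2·R1  ⇒  (0, 0, 16/3, 17/3, 6)
[3] R2 /= 35/6  ⇒  (0, 0, 1, 7/5, 0)
     R0 -= 1/3·R2  ⇒  (1, 0, 0, 1/5, -1)
     R1 -= -7/6·R2  ⇒  (0, 1, 0, -6/5, 0)
     R3 -= 16/3·R2  ⇒  (0, 0, 0, -9/5, 6)
[4] R3 /= -9/5  ⇒  (0, 0, 0, 1, -10/3)
     R0 -= 1/5·R3  ⇒  (1, 0, 0, 0, -1/3)
     R1 -= -6/5·R3  ⇒  (0, 1, 0, 0, -4)
     R2 -= 7/5·R3  ⇒  (0, 0, 1, 0, 14/3)

rank = 4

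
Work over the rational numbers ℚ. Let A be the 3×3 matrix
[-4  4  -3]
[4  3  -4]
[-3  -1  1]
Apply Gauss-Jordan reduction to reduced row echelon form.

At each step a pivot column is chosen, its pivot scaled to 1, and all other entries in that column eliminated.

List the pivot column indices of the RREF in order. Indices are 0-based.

pivot columns: 0, 1, 2

step 1: normalize row 0 (÷-4) = (1, -1, 3/4)
  row 1: subtract 4×row0 = (0, 7, -7)
  row 2: subtract -3×row0 = (0, -4, 13/4)
step 2: normalize row 1 (÷7) = (0, 1, -1)
  row 0: subtract -1×row1 = (1, 0, -1/4)
  row 2: subtract -4×row1 = (0, 0, -3/4)
step 3: normalize row 2 (÷-3/4) = (0, 0, 1)
  row 0: subtract -1/4×row2 = (1, 0, 0)
  row 1: subtract -1×row2 = (0, 1, 0)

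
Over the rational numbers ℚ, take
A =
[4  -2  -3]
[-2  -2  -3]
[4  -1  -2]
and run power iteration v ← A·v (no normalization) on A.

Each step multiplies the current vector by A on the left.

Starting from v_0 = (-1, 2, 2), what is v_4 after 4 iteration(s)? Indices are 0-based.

v_0 = (-1, 2, 2).
v_1 = A·v_0 = (-14, -8, -10).
v_2 = A·v_1 = (-10, 74, -28).
v_3 = A·v_2 = (-104, -44, -58).
v_4 = A·v_3 = (-154, 470, -256).

v_4 = (-154, 470, -256)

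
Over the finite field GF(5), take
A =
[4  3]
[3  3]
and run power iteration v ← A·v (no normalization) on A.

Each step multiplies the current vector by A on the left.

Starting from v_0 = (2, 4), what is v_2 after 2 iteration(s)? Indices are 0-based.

v_2 = (4, 4)

v_0 = (2, 4).
v_1 = A·v_0 = (0, 3).
v_2 = A·v_1 = (4, 4).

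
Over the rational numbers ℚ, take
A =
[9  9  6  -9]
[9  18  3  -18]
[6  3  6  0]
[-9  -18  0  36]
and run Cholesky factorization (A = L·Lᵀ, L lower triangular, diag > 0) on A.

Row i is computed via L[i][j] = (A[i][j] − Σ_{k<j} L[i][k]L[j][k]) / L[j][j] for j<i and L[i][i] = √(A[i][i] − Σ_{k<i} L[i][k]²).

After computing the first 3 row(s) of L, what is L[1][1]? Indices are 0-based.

L[1][1] = 3

Step 1: L[0][0] = √(9) = 3.
  L[1][0] = (9) / L[0][0] = 3.
Step 2: L[1][1] = √(9) = 3.
  L[2][0] = (6) / L[0][0] = 2.
  L[2][1] = (-3) / L[1][1] = -1.
Step 3: L[2][2] = √(1) = 1.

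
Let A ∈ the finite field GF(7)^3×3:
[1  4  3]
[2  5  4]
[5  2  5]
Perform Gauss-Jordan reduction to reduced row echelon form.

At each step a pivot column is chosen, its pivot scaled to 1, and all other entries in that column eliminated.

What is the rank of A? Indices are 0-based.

step 1: normalize row 0 (÷1) = (1, 4, 3)
  row 1: subtract 2×row0 = (0, 4, 5)
  row 2: subtract 5×row0 = (0, 3, 4)
step 2: normalize row 1 (÷4) = (0, 1, 3)
  row 0: subtract 4×row1 = (1, 0, 5)
  row 2: subtract 3×row1 = (0, 0, 2)
step 3: normalize row 2 (÷2) = (0, 0, 1)
  row 0: subtract 5×row2 = (1, 0, 0)
  row 1: subtract 3×row2 = (0, 1, 0)

rank = 3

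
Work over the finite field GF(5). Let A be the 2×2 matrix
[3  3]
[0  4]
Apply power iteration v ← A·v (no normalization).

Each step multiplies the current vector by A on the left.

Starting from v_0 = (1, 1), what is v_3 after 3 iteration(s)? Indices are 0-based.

v_3 = (3, 4)

v_0 = (1, 1).
v_1 = A·v_0 = (1, 4).
v_2 = A·v_1 = (0, 1).
v_3 = A·v_2 = (3, 4).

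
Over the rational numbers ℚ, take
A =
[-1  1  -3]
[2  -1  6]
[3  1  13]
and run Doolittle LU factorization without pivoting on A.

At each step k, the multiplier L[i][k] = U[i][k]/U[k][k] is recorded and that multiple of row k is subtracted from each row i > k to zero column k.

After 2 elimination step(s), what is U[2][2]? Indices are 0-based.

[col 0] pivot -1
  R1 -= -2*R0 → (0, 1, 0)  (L[1][0] := -2)
  R2 -= -3*R0 → (0, 4, 4)  (L[2][0] := -3)
[col 1] pivot 1
  R2 -= 4*R1 → (0, 0, 4)  (L[2][1] := 4)

U[2][2] = 4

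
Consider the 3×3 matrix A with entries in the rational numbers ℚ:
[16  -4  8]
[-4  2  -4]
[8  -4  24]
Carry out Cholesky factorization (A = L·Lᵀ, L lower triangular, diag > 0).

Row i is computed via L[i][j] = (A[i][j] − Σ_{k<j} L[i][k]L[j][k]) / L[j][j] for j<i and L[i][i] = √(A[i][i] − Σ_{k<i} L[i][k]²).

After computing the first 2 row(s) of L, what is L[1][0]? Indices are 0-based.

L[1][0] = -1

Step 1: L[0][0] = √(16) = 4.
  L[1][0] = (-4) / L[0][0] = -1.
Step 2: L[1][1] = √(1) = 1.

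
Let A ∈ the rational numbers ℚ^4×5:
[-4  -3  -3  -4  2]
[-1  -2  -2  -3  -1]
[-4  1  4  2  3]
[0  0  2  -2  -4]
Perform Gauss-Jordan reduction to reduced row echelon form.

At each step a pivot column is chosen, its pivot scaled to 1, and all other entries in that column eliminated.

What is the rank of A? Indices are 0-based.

step 1: normalize row 0 (÷-4) = (1, 3/4, 3/4, 1, -1/2)
  row 1: subtract -1×row0 = (0, -5/4, -5/4, -2, -3/2)
  row 2: subtract -4×row0 = (0, 4, 7, 6, 1)
step 2: normalize row 1 (÷-5/4) = (0, 1, 1, 8/5, 6/5)
  row 0: subtract 3/4×row1 = (1, 0, 0, -1/5, -7/5)
  row 2: subtract 4×row1 = (0, 0, 3, -2/5, -19/5)
step 3: normalize row 2 (÷3) = (0, 0, 1, -2/15, -19/15)
  row 1: subtract 1×row2 = (0, 1, 0, 26/15, 37/15)
  row 3: subtract 2×row2 = (0, 0, 0, -26/15, -22/15)
step 4: normalize row 3 (÷-26/15) = (0, 0, 0, 1, 11/13)
  row 0: subtract -1/5×row3 = (1, 0, 0, 0, -16/13)
  row 1: subtract 26/15×row3 = (0, 1, 0, 0, 1)
  row 2: subtract -2/15×row3 = (0, 0, 1, 0, -15/13)

rank = 4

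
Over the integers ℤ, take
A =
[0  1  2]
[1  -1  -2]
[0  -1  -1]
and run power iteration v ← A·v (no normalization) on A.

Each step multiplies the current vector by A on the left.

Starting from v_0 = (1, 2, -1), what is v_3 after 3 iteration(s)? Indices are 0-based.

v_3 = (1, -2, -1)

v_0 = (1, 2, -1).
v_1 = A·v_0 = (0, 1, -1).
v_2 = A·v_1 = (-1, 1, 0).
v_3 = A·v_2 = (1, -2, -1).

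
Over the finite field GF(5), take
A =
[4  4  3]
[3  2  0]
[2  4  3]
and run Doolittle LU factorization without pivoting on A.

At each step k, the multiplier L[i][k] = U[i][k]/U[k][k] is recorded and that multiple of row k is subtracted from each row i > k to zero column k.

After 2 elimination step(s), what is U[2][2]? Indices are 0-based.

[col 0] pivot 4
  R1 -= 2*R0 → (0, 4, 4)  (L[1][0] := 2)
  R2 -= 3*R0 → (0, 2, 4)  (L[2][0] := 3)
[col 1] pivot 4
  R2 -= 3*R1 → (0, 0, 2)  (L[2][1] := 3)

U[2][2] = 2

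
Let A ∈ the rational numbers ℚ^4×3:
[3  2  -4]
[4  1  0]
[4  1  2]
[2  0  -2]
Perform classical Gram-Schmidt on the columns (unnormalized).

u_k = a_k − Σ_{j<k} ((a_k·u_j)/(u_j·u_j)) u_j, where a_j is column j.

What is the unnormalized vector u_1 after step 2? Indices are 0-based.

Step 1: u_0 = a_0 = (3, 4, 4, 2).
Step 2: u_1 = a_1 − (14/45)·u_0 = (16/15, -11/45, -11/45, -28/45).

u_1 = (16/15, -11/45, -11/45, -28/45)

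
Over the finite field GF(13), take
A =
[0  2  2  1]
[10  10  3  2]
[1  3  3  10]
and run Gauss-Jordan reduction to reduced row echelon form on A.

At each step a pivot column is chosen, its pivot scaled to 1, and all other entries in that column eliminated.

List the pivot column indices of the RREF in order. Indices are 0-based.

step 1: exchange rows 0,1
step 1: normalize row 0 (÷10) = (1, 1, 12, 8)
  row 2: subtract 1×row0 = (0, 2, 4, 2)
step 2: normalize row 1 (÷2) = (0, 1, 1, 7)
  row 0: subtract 1×row1 = (1, 0, 11, 1)
  row 2: subtract 2×row1 = (0, 0, 2, 1)
step 3: normalize row 2 (÷2) = (0, 0, 1, 7)
  row 0: subtract 11×row2 = (1, 0, 0, 2)
  row 1: subtract 1×row2 = (0, 1, 0, 0)

pivot columns: 0, 1, 2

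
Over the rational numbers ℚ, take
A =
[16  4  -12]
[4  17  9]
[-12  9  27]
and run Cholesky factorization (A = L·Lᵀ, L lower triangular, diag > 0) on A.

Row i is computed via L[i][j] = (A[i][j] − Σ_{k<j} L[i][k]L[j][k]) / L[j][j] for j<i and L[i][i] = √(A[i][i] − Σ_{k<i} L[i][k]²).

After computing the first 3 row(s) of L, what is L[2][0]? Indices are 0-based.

L[2][0] = -3

Step 1: L[0][0] = √(16) = 4.
  L[1][0] = (4) / L[0][0] = 1.
Step 2: L[1][1] = √(16) = 4.
  L[2][0] = (-12) / L[0][0] = -3.
  L[2][1] = (12) / L[1][1] = 3.
Step 3: L[2][2] = √(9) = 3.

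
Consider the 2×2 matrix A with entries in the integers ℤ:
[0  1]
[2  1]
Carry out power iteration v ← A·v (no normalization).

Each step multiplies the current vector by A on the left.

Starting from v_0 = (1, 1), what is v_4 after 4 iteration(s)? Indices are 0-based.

v_4 = (11, 21)

v_0 = (1, 1).
v_1 = A·v_0 = (1, 3).
v_2 = A·v_1 = (3, 5).
v_3 = A·v_2 = (5, 11).
v_4 = A·v_3 = (11, 21).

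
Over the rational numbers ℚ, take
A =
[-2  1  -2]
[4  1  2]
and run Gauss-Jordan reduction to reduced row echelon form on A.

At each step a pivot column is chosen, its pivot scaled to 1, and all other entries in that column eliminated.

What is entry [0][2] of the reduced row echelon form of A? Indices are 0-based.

pivot(0,0)=-2: scale R0 → (1, -1/2, 1)
  clear (1,0): R1 −= (4)R0 → (0, 3, -2)
pivot(1,1)=3: scale R1 → (0, 1, -2/3)
  clear (0,1): R0 −= (-1/2)R1 → (1, 0, 2/3)

M[0][2] = 2/3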